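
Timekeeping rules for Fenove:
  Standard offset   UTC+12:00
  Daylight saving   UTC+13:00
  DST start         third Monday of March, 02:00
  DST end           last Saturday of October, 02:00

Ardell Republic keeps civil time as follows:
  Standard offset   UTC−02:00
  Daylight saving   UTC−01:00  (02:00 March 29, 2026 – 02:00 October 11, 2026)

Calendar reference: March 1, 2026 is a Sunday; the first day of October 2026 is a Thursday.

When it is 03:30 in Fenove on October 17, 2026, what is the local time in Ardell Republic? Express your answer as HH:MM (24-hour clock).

12:30

1 March 2026 is a Sunday, so the first Monday is March 2 and the third is March 16.
1 October 2026 is a Thursday, so Saturdays fall on 3, 10, 17, 24, 31; the last is October 31.
October 17, 2026 lies within the daylight-saving period (16 March – 31 October), so Fenove is on daylight time, UTC+13:00.
03:30 Fenove − 13h = 14:30 UTC (rolling into the previous day, 16 October 2026).
At the standard offset (UTC−02:00), 14:30 UTC − 2h = 12:30 Ardell Republic standard time.
Daylight saving runs 29 March – 11 October; the standard-time date in Ardell Republic, October 16, 2026, is outside that window, so Ardell Republic is on standard time at UTC−02:00.
14:30 UTC − 2h = 12:30 Ardell Republic.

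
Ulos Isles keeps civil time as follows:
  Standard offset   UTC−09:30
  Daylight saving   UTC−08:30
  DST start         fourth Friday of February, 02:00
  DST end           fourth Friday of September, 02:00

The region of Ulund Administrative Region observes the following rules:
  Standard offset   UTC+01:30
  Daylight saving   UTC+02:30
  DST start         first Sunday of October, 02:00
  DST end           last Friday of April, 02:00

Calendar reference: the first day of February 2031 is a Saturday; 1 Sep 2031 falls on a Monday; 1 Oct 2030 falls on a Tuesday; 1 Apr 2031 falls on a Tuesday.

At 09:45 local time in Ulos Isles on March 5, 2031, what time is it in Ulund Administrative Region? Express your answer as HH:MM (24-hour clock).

1 February 2031 is a Saturday, so the first Friday is February 7 and the fourth is February 28.
1 September 2031 is a Monday, so the first Friday is September 5 and the fourth is September 26.
Daylight saving runs 28 February – 26 September; March 5, 2031 is inside that window, so Ulos Isles is at UTC−08:30.
09:45 Ulos Isles + 8h30m = 18:15 UTC.
1 October 2030 is a Tuesday, so the first Sunday is October 6.
1 April 2031 is a Tuesday, so Fridays fall on 4, 11, 18, 25; the last is April 25.
At the standard offset (UTC+01:30), 18:15 UTC + 1h30m = 19:45 Ulund Administrative Region standard time.
The standard-time date in Ulund Administrative Region, March 5, 2031, falls between 6 October 2030 and 25 April 2031, so daylight saving is in effect and Ulund Administrative Region is at UTC+02:30.
18:15 UTC + 2h30m = 20:45 Ulund Administrative Region.

20:45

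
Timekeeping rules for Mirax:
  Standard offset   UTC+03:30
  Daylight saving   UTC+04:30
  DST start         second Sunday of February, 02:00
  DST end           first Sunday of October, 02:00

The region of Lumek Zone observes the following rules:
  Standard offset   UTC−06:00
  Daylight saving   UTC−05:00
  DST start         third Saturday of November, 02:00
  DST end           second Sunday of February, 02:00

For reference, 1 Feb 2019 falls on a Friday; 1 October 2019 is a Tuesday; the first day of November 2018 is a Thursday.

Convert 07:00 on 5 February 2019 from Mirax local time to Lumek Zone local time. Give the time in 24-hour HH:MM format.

1 February 2019 is a Friday, so the first Sunday is February 3 and the second is February 10.
1 October 2019 is a Tuesday, so the first Sunday is October 6.
5 February 2019 is outside the daylight-saving period (10 February – 6 October), so Mirax is on standard time, UTC+03:30.
07:00 Mirax − 3h30m = 03:30 UTC.
1 November 2018 is a Thursday, so the first Saturday is November 3 and the third is November 17.
1 February 2019 is a Friday, so the first Sunday is February 3 and the second is February 10.
At the standard offset (UTC−06:00), 03:30 UTC − 6h = 21:30 Lumek Zone standard time (rolling into the previous day, 4 February 2019).
Daylight saving runs 17 November 2018 – 10 February 2019; the standard-time date in Lumek Zone, 4 February 2019, is inside that window, so Lumek Zone is at UTC−05:00.
03:30 UTC − 5h = 22:30 Lumek Zone (rolling into the previous day, 4 February 2019).

22:30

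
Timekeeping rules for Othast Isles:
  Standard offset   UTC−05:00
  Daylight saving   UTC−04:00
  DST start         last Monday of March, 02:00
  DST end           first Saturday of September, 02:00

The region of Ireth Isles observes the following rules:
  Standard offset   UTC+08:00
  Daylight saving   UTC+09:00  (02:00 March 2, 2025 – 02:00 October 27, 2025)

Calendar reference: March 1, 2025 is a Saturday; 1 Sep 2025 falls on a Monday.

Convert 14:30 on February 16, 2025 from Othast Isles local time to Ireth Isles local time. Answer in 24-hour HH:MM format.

03:30

1 March 2025 is a Saturday, so Mondays fall on 3, 10, 17, 24, 31; the last is March 31.
1 September 2025 is a Monday, so the first Saturday is September 6.
February 16, 2025 does not fall between 31 March and 6 September, so daylight saving is not in effect and Othast Isles is at UTC−05:00.
14:30 Othast Isles + 5h = 19:30 UTC.
At the standard offset (UTC+08:00), 19:30 UTC + 8h = 03:30 Ireth Isles standard time (rolling into the next day, 17 February 2025).
Daylight saving runs 2 March – 27 October; the standard-time date in Ireth Isles, February 17, 2025, is outside that window, so Ireth Isles is on standard time at UTC+08:00.
19:30 UTC + 8h = 03:30 Ireth Isles (rolling into the next day, 17 February 2025).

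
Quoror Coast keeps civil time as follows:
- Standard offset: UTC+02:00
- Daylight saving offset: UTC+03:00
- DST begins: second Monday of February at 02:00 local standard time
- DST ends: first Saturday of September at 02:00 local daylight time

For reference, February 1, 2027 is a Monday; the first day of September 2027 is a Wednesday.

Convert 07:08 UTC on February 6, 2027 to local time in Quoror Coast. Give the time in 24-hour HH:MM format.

1 February 2027 is a Monday, so the first Monday is February 1 and the second is February 8.
1 September 2027 is a Wednesday, so the first Saturday is September 4.
At the standard offset (UTC+02:00), 07:08 UTC + 2h = 09:08 Quoror Coast standard time.
Daylight saving runs 8 February – 4 September; the standard-time date in Quoror Coast, February 6, 2027, is outside that window, so Quoror Coast is on standard time at UTC+02:00.
07:08 UTC + 2h = 09:08 local.

09:08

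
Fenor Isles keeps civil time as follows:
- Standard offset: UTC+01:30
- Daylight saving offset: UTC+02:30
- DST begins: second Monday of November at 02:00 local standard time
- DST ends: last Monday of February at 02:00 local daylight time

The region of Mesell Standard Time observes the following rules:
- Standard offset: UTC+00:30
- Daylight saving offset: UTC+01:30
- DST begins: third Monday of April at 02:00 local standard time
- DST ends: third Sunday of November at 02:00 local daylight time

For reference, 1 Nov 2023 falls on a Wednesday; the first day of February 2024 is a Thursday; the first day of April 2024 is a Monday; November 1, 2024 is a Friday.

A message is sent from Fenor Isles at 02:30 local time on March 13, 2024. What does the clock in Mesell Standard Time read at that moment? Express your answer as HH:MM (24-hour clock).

1 November 2023 is a Wednesday, so the first Monday is November 6 and the second is November 13.
1 February 2024 is a Thursday, so Mondays fall on 5, 12, 19, 26; the last is February 26.
Daylight saving runs 13 November 2023 – 26 February 2024; March 13, 2024 is outside that window, so Fenor Isles is on standard time at UTC+01:30.
02:30 Fenor Isles − 1h30m = 01:00 UTC.
1 April 2024 is a Monday, so the first Monday is April 1 and the third is April 15.
1 November 2024 is a Friday, so the first Sunday is November 3 and the third is November 17.
At the standard offset (UTC+00:30), 01:00 UTC + 0h30m = 01:30 Mesell Standard Time standard time.
Daylight saving runs 15 April – 17 November; the standard-time date in Mesell Standard Time, March 13, 2024, is outside that window, so Mesell Standard Time is on standard time at UTC+00:30.
01:00 UTC + 0h30m = 01:30 Mesell Standard Time.

01:30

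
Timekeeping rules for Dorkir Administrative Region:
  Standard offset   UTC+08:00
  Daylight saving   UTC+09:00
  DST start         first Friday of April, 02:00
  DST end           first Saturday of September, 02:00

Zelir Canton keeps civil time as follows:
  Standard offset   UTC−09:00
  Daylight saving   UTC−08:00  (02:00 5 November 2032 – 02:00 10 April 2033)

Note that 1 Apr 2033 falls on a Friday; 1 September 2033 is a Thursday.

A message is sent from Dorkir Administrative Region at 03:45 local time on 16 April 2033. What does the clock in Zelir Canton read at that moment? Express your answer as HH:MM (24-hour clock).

1 April 2033 is a Friday, so the first Friday is April 1.
1 September 2033 is a Thursday, so the first Saturday is September 3.
16 April 2033 lies within the daylight-saving period (1 April – 3 September), so Dorkir Administrative Region is on daylight time, UTC+09:00.
03:45 Dorkir Administrative Region − 9h = 18:45 UTC (rolling into the previous day, 15 April 2033).
At the standard offset (UTC−09:00), 18:45 UTC − 9h = 09:45 Zelir Canton standard time.
The standard-time date in Zelir Canton, 15 April 2033, is outside the daylight-saving period (5 November 2032 – 10 April 2033), so Zelir Canton is on standard time, UTC−09:00.
18:45 UTC − 9h = 09:45 Zelir Canton.

09:45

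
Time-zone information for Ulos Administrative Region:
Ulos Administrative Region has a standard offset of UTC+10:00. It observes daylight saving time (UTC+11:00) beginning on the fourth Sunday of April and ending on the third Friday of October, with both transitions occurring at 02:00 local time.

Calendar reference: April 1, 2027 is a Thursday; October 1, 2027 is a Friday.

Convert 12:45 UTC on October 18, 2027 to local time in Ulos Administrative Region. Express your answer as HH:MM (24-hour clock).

1 April 2027 is a Thursday, so the first Sunday is April 4 and the fourth is April 25.
1 October 2027 is a Friday, so the first Friday is October 1 and the third is October 15.
At the standard offset (UTC+10:00), 12:45 UTC + 10h = 22:45 Ulos Administrative Region standard time.
The standard-time date in Ulos Administrative Region, October 18, 2027, does not fall between 25 April and 15 October, so daylight saving is not in effect and Ulos Administrative Region is at UTC+10:00.
12:45 UTC + 10h = 22:45 local.

22:45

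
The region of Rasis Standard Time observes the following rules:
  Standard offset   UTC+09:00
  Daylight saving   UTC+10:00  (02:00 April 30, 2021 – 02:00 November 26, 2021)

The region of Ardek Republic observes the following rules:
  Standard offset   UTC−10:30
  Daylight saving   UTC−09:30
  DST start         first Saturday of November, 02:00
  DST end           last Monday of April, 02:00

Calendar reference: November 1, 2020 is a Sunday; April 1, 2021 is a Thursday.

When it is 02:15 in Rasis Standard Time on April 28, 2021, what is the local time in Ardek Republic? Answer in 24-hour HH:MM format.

06:45

April 28, 2021 does not fall between 30 April and 26 November, so daylight saving is not in effect and Rasis Standard Time is at UTC+09:00.
02:15 Rasis Standard Time − 9h = 17:15 UTC (rolling into the previous day, 27 April 2021).
1 November 2020 is a Sunday, so the first Saturday is November 7.
1 April 2021 is a Thursday, so Mondays fall on 5, 12, 19, 26; the last is April 26.
At the standard offset (UTC−10:30), 17:15 UTC − 10h30m = 06:45 Ardek Republic standard time.
The standard-time date in Ardek Republic, April 27, 2021, does not fall between 7 November 2020 and 26 April 2021, so daylight saving is not in effect and Ardek Republic is at UTC−10:30.
17:15 UTC − 10h30m = 06:45 Ardek Republic.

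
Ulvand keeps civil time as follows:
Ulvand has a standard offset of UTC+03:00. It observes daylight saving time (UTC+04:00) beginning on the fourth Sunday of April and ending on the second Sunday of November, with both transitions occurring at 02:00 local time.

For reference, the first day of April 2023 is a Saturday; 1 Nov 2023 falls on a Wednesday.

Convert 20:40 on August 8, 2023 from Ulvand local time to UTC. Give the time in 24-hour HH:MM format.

16:40

1 April 2023 is a Saturday, so the first Sunday is April 2 and the fourth is April 23.
1 November 2023 is a Wednesday, so the first Sunday is November 5 and the second is November 12.
August 8, 2023 lies within the daylight-saving period (23 April – 12 November), so Ulvand is on daylight time, UTC+04:00.
20:40 local − 4h = 16:40 UTC.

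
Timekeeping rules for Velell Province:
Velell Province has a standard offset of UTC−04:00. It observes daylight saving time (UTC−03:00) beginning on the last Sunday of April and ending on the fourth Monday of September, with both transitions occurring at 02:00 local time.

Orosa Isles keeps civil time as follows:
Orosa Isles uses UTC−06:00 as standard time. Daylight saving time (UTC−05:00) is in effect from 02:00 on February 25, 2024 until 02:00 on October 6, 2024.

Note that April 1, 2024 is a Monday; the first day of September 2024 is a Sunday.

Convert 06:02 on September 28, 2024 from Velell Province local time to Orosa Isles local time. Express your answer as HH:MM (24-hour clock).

05:02

1 April 2024 is a Monday, so Sundays fall on 7, 14, 21, 28; the last is April 28.
1 September 2024 is a Sunday, so the first Monday is September 2 and the fourth is September 23.
September 28, 2024 does not fall between 28 April and 23 September, so daylight saving is not in effect and Velell Province is at UTC−04:00.
06:02 Velell Province + 4h = 10:02 UTC.
At the standard offset (UTC−06:00), 10:02 UTC − 6h = 04:02 Orosa Isles standard time.
The standard-time date in Orosa Isles, September 28, 2024, falls between 25 February and 6 October, so daylight saving is in effect and Orosa Isles is at UTC−05:00.
10:02 UTC − 5h = 05:02 Orosa Isles.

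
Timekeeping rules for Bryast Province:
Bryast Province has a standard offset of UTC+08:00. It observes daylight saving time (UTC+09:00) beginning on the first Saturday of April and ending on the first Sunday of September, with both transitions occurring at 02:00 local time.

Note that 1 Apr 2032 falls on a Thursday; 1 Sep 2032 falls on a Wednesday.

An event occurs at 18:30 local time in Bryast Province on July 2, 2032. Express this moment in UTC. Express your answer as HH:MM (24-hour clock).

09:30

1 April 2032 is a Thursday, so the first Saturday is April 3.
1 September 2032 is a Wednesday, so the first Sunday is September 5.
Daylight saving runs 3 April – 5 September; July 2, 2032 is inside that window, so Bryast Province is at UTC+09:00.
18:30 local − 9h = 09:30 UTC.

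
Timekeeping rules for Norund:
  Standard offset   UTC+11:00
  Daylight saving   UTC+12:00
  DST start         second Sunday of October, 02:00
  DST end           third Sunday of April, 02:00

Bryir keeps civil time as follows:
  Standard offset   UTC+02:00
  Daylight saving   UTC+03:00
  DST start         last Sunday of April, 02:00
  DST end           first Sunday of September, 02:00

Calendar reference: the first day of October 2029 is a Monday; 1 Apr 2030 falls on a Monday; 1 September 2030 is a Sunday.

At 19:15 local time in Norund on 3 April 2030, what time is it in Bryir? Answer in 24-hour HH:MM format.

09:15

1 October 2029 is a Monday, so the first Sunday is October 7 and the second is October 14.
1 April 2030 is a Monday, so the first Sunday is April 7 and the third is April 21.
3 April 2030 falls between 14 October 2029 and 21 April 2030, so daylight saving is in effect and Norund is at UTC+12:00.
19:15 Norund − 12h = 07:15 UTC.
1 April 2030 is a Monday, so Sundays fall on 7, 14, 21, 28; the last is April 28.
1 September 2030 is a Sunday, so the first Sunday is September 1.
At the standard offset (UTC+02:00), 07:15 UTC + 2h = 09:15 Bryir standard time.
Daylight saving runs 28 April – 1 September; the standard-time date in Bryir, 3 April 2030, is outside that window, so Bryir is on standard time at UTC+02:00.
07:15 UTC + 2h = 09:15 Bryir.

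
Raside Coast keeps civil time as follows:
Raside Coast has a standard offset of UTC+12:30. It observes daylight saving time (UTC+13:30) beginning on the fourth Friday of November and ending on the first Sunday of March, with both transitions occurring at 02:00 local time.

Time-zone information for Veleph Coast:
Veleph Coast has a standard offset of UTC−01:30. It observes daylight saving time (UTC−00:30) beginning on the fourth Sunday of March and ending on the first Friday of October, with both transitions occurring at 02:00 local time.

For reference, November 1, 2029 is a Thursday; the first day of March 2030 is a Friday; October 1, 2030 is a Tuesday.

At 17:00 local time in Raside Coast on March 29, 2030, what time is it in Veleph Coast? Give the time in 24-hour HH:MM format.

1 November 2029 is a Thursday, so the first Friday is November 2 and the fourth is November 23.
1 March 2030 is a Friday, so the first Sunday is March 3.
March 29, 2030 is outside the daylight-saving period (23 November 2029 – 3 March 2030), so Raside Coast is on standard time, UTC+12:30.
17:00 Raside Coast − 12h30m = 04:30 UTC.
1 March 2030 is a Friday, so the first Sunday is March 3 and the fourth is March 24.
1 October 2030 is a Tuesday, so the first Friday is October 4.
At the standard offset (UTC−01:30), 04:30 UTC − 1h30m = 03:00 Veleph Coast standard time.
Daylight saving runs 24 March – 4 October; the standard-time date in Veleph Coast, March 29, 2030, is inside that window, so Veleph Coast is at UTC−00:30.
04:30 UTC − 0h30m = 04:00 Veleph Coast.

04:00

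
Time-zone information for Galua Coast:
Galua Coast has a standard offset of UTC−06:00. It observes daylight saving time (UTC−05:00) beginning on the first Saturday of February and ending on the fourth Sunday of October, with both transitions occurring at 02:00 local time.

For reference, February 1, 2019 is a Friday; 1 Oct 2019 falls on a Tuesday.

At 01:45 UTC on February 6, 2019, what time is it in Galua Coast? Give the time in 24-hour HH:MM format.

1 February 2019 is a Friday, so the first Saturday is February 2.
1 October 2019 is a Tuesday, so the first Sunday is October 6 and the fourth is October 27.
At the standard offset (UTC−06:00), 01:45 UTC − 6h = 19:45 Galua Coast standard time (rolling into the previous day, 5 February 2019).
Daylight saving runs 2 February – 27 October; the standard-time date in Galua Coast, February 5, 2019, is inside that window, so Galua Coast is at UTC−05:00.
01:45 UTC − 5h = 20:45 local (rolling into the previous day, 5 February 2019).

20:45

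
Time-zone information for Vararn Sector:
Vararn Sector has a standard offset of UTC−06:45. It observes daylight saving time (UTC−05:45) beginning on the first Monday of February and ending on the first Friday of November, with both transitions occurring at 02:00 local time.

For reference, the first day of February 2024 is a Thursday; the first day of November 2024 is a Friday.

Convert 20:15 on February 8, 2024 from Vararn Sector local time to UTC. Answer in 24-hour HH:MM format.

02:00

1 February 2024 is a Thursday, so the first Monday is February 5.
1 November 2024 is a Friday, so the first Friday is November 1.
February 8, 2024 falls between 5 February and 1 November, so daylight saving is in effect and Vararn Sector is at UTC−05:45.
20:15 local + 5h45m = 02:00 UTC (rolling into the next day, 9 February 2024).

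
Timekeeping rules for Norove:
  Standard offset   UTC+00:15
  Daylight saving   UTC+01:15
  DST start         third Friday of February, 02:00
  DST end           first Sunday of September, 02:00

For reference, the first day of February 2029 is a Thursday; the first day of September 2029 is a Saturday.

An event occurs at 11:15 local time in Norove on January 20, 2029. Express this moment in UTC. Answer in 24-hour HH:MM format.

1 February 2029 is a Thursday, so the first Friday is February 2 and the third is February 16.
1 September 2029 is a Saturday, so the first Sunday is September 2.
Daylight saving runs 16 February – 2 September; January 20, 2029 is outside that window, so Norove is on standard time at UTC+00:15.
11:15 local − 0h15m = 11:00 UTC.

11:00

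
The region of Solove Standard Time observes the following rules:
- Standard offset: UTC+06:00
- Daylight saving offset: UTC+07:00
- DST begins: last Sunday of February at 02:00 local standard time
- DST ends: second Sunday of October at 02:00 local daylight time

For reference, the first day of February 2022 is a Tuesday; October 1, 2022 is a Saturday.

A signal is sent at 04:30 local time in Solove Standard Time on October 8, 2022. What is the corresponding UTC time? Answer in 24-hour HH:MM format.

21:30

1 February 2022 is a Tuesday, so Sundays fall on 6, 13, 20, 27; the last is February 27.
1 October 2022 is a Saturday, so the first Sunday is October 2 and the second is October 9.
October 8, 2022 falls between 27 February and 9 October, so daylight saving is in effect and Solove Standard Time is at UTC+07:00.
04:30 local − 7h = 21:30 UTC (rolling into the previous day, 7 October 2022).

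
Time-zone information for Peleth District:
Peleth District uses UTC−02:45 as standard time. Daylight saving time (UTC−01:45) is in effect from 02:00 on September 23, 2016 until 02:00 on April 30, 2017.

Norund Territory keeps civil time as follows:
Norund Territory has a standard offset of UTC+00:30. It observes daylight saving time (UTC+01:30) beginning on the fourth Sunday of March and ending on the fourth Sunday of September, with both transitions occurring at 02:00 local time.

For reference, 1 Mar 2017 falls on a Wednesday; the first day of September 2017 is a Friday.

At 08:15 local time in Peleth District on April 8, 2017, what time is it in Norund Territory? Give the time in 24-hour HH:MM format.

11:30

Daylight saving runs 23 September 2016 – 30 April 2017; April 8, 2017 is inside that window, so Peleth District is at UTC−01:45.
08:15 Peleth District + 1h45m = 10:00 UTC.
1 March 2017 is a Wednesday, so the first Sunday is March 5 and the fourth is March 26.
1 September 2017 is a Friday, so the first Sunday is September 3 and the fourth is September 24.
At the standard offset (UTC+00:30), 10:00 UTC + 0h30m = 10:30 Norund Territory standard time.
The standard-time date in Norund Territory, April 8, 2017, falls between 26 March and 24 September, so daylight saving is in effect and Norund Territory is at UTC+01:30.
10:00 UTC + 1h30m = 11:30 Norund Territory.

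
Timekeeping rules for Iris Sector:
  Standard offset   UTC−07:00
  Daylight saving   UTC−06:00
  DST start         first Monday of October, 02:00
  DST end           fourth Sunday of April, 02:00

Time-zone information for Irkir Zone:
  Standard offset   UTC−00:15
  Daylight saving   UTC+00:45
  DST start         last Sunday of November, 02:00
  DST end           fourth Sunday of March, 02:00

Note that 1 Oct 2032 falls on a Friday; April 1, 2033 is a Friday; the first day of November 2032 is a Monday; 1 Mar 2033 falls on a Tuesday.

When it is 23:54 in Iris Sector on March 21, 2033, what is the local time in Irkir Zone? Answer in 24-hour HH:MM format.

06:39

1 October 2032 is a Friday, so the first Monday is October 4.
1 April 2033 is a Friday, so the first Sunday is April 3 and the fourth is April 24.
March 21, 2033 falls between 4 October 2032 and 24 April 2033, so daylight saving is in effect and Iris Sector is at UTC−06:00.
23:54 Iris Sector + 6h = 05:54 UTC (rolling into the next day, 22 March 2033).
1 November 2032 is a Monday, so Sundays fall on 7, 14, 21, 28; the last is November 28.
1 March 2033 is a Tuesday, so the first Sunday is March 6 and the fourth is March 27.
At the standard offset (UTC−00:15), 05:54 UTC − 0h15m = 05:39 Irkir Zone standard time.
The standard-time date in Irkir Zone, March 22, 2033, lies within the daylight-saving period (28 November 2032 – 27 March 2033), so Irkir Zone is on daylight time, UTC+00:45.
05:54 UTC + 0h45m = 06:39 Irkir Zone.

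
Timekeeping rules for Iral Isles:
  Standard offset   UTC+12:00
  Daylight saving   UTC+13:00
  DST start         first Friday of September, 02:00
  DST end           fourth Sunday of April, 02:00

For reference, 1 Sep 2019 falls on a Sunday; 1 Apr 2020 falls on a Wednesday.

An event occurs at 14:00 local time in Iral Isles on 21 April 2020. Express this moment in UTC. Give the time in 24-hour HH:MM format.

01:00

1 September 2019 is a Sunday, so the first Friday is September 6.
1 April 2020 is a Wednesday, so the first Sunday is April 5 and the fourth is April 26.
21 April 2020 lies within the daylight-saving period (6 September 2019 – 26 April 2020), so Iral Isles is on daylight time, UTC+13:00.
14:00 local − 13h = 01:00 UTC.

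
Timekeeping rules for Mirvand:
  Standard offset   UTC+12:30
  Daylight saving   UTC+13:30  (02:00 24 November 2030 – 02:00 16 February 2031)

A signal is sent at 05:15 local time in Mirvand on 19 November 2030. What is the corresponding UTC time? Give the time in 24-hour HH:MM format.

19 November 2030 does not fall between 24 November 2030 and 16 February 2031, so daylight saving is not in effect and Mirvand is at UTC+12:30.
05:15 local − 12h30m = 16:45 UTC (rolling into the previous day, 18 November 2030).

16:45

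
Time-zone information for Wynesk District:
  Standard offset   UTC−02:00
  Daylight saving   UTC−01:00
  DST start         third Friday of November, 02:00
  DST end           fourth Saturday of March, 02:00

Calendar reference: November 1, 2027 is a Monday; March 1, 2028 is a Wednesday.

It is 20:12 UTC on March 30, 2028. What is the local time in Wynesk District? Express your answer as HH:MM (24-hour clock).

18:12

1 November 2027 is a Monday, so the first Friday is November 5 and the third is November 19.
1 March 2028 is a Wednesday, so the first Saturday is March 4 and the fourth is March 25.
At the standard offset (UTC−02:00), 20:12 UTC − 2h = 18:12 Wynesk District standard time.
Daylight saving runs 19 November 2027 – 25 March 2028; the standard-time date in Wynesk District, March 30, 2028, is outside that window, so Wynesk District is on standard time at UTC−02:00.
20:12 UTC − 2h = 18:12 local.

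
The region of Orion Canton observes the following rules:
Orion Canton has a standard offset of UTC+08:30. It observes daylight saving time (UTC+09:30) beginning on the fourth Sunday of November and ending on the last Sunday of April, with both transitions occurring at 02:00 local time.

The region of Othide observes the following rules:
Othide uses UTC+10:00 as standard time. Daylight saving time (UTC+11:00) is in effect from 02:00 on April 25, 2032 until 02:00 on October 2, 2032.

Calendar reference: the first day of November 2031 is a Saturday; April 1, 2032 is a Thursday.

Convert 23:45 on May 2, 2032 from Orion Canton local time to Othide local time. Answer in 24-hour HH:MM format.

02:15

1 November 2031 is a Saturday, so the first Sunday is November 2 and the fourth is November 23.
1 April 2032 is a Thursday, so Sundays fall on 4, 11, 18, 25; the last is April 25.
May 2, 2032 does not fall between 23 November 2031 and 25 April 2032, so daylight saving is not in effect and Orion Canton is at UTC+08:30.
23:45 Orion Canton − 8h30m = 15:15 UTC.
At the standard offset (UTC+10:00), 15:15 UTC + 10h = 01:15 Othide standard time (rolling into the next day, 3 May 2032).
Daylight saving runs 25 April – 2 October; the standard-time date in Othide, May 3, 2032, is inside that window, so Othide is at UTC+11:00.
15:15 UTC + 11h = 02:15 Othide (rolling into the next day, 3 May 2032).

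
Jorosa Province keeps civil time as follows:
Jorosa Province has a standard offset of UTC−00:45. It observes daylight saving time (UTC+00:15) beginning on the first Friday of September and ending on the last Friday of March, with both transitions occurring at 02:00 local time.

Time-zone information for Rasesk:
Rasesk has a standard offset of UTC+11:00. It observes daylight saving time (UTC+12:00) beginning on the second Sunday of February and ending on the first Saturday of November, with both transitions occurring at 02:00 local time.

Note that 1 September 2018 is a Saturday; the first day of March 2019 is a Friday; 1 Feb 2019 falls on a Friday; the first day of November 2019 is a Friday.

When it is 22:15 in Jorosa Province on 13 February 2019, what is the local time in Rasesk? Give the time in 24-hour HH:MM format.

10:00

1 September 2018 is a Saturday, so the first Friday is September 7.
1 March 2019 is a Friday, so Fridays fall on 1, 8, 15, 22, 29; the last is March 29.
Daylight saving runs 7 September 2018 – 29 March 2019; 13 February 2019 is inside that window, so Jorosa Province is at UTC+00:15.
22:15 Jorosa Province − 0h15m = 22:00 UTC.
1 February 2019 is a Friday, so the first Sunday is February 3 and the second is February 10.
1 November 2019 is a Friday, so the first Saturday is November 2.
At the standard offset (UTC+11:00), 22:00 UTC + 11h = 09:00 Rasesk standard time (rolling into the next day, 14 February 2019).
The standard-time date in Rasesk, 14 February 2019, falls between 10 February and 2 November, so daylight saving is in effect and Rasesk is at UTC+12:00.
22:00 UTC + 12h = 10:00 Rasesk (rolling into the next day, 14 February 2019).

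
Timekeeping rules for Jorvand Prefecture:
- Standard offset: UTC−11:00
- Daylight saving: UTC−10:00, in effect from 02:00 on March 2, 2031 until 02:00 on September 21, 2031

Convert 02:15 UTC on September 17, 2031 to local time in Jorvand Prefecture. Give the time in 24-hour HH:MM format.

16:15

At the standard offset (UTC−11:00), 02:15 UTC − 11h = 15:15 Jorvand Prefecture standard time (rolling into the previous day, 16 September 2031).
The standard-time date in Jorvand Prefecture, September 16, 2031, falls between 2 March and 21 September, so daylight saving is in effect and Jorvand Prefecture is at UTC−10:00.
02:15 UTC − 10h = 16:15 local (rolling into the previous day, 16 September 2031).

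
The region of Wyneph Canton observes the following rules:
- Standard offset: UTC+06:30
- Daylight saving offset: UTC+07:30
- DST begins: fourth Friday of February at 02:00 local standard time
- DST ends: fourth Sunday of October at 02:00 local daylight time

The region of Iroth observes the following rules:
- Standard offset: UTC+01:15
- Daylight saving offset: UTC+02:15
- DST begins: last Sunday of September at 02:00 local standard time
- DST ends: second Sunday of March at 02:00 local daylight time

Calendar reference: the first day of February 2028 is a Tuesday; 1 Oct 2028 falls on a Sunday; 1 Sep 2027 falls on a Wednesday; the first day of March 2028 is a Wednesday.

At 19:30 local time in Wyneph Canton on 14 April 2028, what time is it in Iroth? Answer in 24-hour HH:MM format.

1 February 2028 is a Tuesday, so the first Friday is February 4 and the fourth is February 25.
1 October 2028 is a Sunday, so the first Sunday is October 1 and the fourth is October 22.
Daylight saving runs 25 February – 22 October; 14 April 2028 is inside that window, so Wyneph Canton is at UTC+07:30.
19:30 Wyneph Canton − 7h30m = 12:00 UTC.
1 September 2027 is a Wednesday, so Sundays fall on 5, 12, 19, 26; the last is September 26.
1 March 2028 is a Wednesday, so the first Sunday is March 5 and the second is March 12.
At the standard offset (UTC+01:15), 12:00 UTC + 1h15m = 13:15 Iroth standard time.
The standard-time date in Iroth, 14 April 2028, does not fall between 26 September 2027 and 12 March 2028, so daylight saving is not in effect and Iroth is at UTC+01:15.
12:00 UTC + 1h15m = 13:15 Iroth.

13:15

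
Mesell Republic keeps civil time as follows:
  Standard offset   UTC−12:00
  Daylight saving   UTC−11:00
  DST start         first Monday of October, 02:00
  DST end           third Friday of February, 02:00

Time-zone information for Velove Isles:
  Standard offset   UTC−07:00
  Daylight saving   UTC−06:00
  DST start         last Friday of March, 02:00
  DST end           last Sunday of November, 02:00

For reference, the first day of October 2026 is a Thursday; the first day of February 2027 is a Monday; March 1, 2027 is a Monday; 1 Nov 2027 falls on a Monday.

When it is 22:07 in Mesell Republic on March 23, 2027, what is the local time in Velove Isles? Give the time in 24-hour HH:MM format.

1 October 2026 is a Thursday, so the first Monday is October 5.
1 February 2027 is a Monday, so the first Friday is February 5 and the third is February 19.
Daylight saving runs 5 October 2026 – 19 February 2027; March 23, 2027 is outside that window, so Mesell Republic is on standard time at UTC−12:00.
22:07 Mesell Republic + 12h = 10:07 UTC (rolling into the next day, 24 March 2027).
1 March 2027 is a Monday, so Fridays fall on 5, 12, 19, 26; the last is March 26.
1 November 2027 is a Monday, so Sundays fall on 7, 14, 21, 28; the last is November 28.
At the standard offset (UTC−07:00), 10:07 UTC − 7h = 03:07 Velove Isles standard time.
Daylight saving runs 26 March – 28 November; the standard-time date in Velove Isles, March 24, 2027, is outside that window, so Velove Isles is on standard time at UTC−07:00.
10:07 UTC − 7h = 03:07 Velove Isles.

03:07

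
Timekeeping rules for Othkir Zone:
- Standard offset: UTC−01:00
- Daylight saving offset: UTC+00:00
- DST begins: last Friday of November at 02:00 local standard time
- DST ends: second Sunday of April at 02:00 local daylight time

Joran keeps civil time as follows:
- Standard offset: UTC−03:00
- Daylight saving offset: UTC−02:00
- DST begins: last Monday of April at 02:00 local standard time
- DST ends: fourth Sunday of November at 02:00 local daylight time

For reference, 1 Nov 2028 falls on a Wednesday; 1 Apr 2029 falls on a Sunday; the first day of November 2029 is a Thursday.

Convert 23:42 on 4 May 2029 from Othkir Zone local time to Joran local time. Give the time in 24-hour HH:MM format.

1 November 2028 is a Wednesday, so Fridays fall on 3, 10, 17, 24; the last is November 24.
1 April 2029 is a Sunday, so the first Sunday is April 1 and the second is April 8.
Daylight saving runs 24 November 2028 – 8 April 2029; 4 May 2029 is outside that window, so Othkir Zone is on standard time at UTC−01:00.
23:42 Othkir Zone + 1h = 00:42 UTC (rolling into the next day, 5 May 2029).
1 April 2029 is a Sunday, so Mondays fall on 2, 9, 16, 23, 30; the last is April 30.
1 November 2029 is a Thursday, so the first Sunday is November 4 and the fourth is November 25.
At the standard offset (UTC−03:00), 00:42 UTC − 3h = 21:42 Joran standard time (rolling into the previous day, 4 May 2029).
The standard-time date in Joran, 4 May 2029, falls between 30 April and 25 November, so daylight saving is in effect and Joran is at UTC−02:00.
00:42 UTC − 2h = 22:42 Joran (rolling into the previous day, 4 May 2029).

22:42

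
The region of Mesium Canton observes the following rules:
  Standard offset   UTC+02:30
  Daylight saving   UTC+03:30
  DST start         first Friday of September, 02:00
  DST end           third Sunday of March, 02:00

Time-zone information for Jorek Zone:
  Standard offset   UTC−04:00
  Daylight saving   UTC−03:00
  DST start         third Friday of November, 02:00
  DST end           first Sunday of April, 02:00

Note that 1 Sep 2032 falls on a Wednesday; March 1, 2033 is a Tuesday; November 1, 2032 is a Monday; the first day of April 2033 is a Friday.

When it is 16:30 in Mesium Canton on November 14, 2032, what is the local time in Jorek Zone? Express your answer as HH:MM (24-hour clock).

1 September 2032 is a Wednesday, so the first Friday is September 3.
1 March 2033 is a Tuesday, so the first Sunday is March 6 and the third is March 20.
November 14, 2032 lies within the daylight-saving period (3 September 2032 – 20 March 2033), so Mesium Canton is on daylight time, UTC+03:30.
16:30 Mesium Canton − 3h30m = 13:00 UTC.
1 November 2032 is a Monday, so the first Friday is November 5 and the third is November 19.
1 April 2033 is a Friday, so the first Sunday is April 3.
At the standard offset (UTC−04:00), 13:00 UTC − 4h = 09:00 Jorek Zone standard time.
The standard-time date in Jorek Zone, November 14, 2032, is outside the daylight-saving period (19 November 2032 – 3 April 2033), so Jorek Zone is on standard time, UTC−04:00.
13:00 UTC − 4h = 09:00 Jorek Zone.

09:00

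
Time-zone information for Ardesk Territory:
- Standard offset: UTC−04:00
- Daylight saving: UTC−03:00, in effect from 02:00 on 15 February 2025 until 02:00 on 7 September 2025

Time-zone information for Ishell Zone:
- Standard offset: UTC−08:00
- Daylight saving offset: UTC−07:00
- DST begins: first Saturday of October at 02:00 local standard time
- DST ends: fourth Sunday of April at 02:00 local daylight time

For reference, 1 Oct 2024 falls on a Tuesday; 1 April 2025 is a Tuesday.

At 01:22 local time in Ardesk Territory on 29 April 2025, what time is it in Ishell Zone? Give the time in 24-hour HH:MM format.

29 April 2025 falls between 15 February and 7 September, so daylight saving is in effect and Ardesk Territory is at UTC−03:00.
01:22 Ardesk Territory + 3h = 04:22 UTC.
1 October 2024 is a Tuesday, so the first Saturday is October 5.
1 April 2025 is a Tuesday, so the first Sunday is April 6 and the fourth is April 27.
At the standard offset (UTC−08:00), 04:22 UTC − 8h = 20:22 Ishell Zone standard time (rolling into the previous day, 28 April 2025).
The standard-time date in Ishell Zone, 28 April 2025, does not fall between 5 October 2024 and 27 April 2025, so daylight saving is not in effect and Ishell Zone is at UTC−08:00.
04:22 UTC − 8h = 20:22 Ishell Zone (rolling into the previous day, 28 April 2025).

20:22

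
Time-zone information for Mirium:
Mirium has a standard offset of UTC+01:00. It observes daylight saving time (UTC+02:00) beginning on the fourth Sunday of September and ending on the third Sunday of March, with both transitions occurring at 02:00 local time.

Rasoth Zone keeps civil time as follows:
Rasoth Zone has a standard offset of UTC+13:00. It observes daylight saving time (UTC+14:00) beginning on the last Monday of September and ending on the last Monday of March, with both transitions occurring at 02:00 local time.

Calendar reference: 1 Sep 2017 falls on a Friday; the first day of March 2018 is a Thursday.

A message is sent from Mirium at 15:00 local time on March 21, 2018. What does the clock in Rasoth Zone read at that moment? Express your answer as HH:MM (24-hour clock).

1 September 2017 is a Friday, so the first Sunday is September 3 and the fourth is September 24.
1 March 2018 is a Thursday, so the first Sunday is March 4 and the third is March 18.
Daylight saving runs 24 September 2017 – 18 March 2018; March 21, 2018 is outside that window, so Mirium is on standard time at UTC+01:00.
15:00 Mirium − 1h = 14:00 UTC.
1 September 2017 is a Friday, so Mondays fall on 4, 11, 18, 25; the last is September 25.
1 March 2018 is a Thursday, so Mondays fall on 5, 12, 19, 26; the last is March 26.
At the standard offset (UTC+13:00), 14:00 UTC + 13h = 03:00 Rasoth Zone standard time (rolling into the next day, 22 March 2018).
The standard-time date in Rasoth Zone, March 22, 2018, falls between 25 September 2017 and 26 March 2018, so daylight saving is in effect and Rasoth Zone is at UTC+14:00.
14:00 UTC + 14h = 04:00 Rasoth Zone (rolling into the next day, 22 March 2018).

04:00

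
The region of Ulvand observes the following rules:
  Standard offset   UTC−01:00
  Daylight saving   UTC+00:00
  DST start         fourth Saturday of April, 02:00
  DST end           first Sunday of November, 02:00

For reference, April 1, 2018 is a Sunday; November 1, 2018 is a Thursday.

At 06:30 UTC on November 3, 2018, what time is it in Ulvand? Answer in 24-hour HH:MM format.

1 April 2018 is a Sunday, so the first Saturday is April 7 and the fourth is April 28.
1 November 2018 is a Thursday, so the first Sunday is November 4.
At the standard offset (UTC−01:00), 06:30 UTC − 1h = 05:30 Ulvand standard time.
The standard-time date in Ulvand, November 3, 2018, falls between 28 April and 4 November, so daylight saving is in effect and Ulvand is at UTC+00:00.
06:30 UTC + 0h = 06:30 local.

06:30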